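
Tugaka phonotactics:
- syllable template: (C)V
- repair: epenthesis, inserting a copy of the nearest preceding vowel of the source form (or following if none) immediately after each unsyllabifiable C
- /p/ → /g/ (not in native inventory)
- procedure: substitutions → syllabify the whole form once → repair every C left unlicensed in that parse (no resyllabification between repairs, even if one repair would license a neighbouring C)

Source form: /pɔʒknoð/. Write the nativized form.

gɔʒɔkɔnoðo

Substitution: /p/ → /g/, giving /gɔʒknoð/.
Under (C)V, the unsyllabifiable consonants are /ʒ/, /k/, /ð/ (no codas are permitted; onsets are limited to one consonant).
Each unlicensed consonant becomes the onset of a new syllable: /ʒ/ → /ʒɔ/, /k/ → /kɔ/, /ð/ → /ðo/.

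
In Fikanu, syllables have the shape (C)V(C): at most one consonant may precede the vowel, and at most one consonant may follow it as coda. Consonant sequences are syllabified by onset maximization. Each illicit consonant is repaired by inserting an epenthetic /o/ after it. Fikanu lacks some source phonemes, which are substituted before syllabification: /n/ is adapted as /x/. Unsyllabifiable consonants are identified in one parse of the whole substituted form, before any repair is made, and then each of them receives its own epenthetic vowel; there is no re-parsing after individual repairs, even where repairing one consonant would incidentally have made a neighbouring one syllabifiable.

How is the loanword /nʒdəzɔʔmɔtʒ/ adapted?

Substitution: /n/ → /x/, giving /xʒdəzɔʔmɔtʒ/.
Under (C)V(C), the unsyllabifiable consonants are /x/, /ʒ/, /ʒ/ (at most one coda consonant is licensed; onsets are limited to one consonant).
Epenthesis after each stranded consonant: /x/ → /xo/, /ʒ/ → /ʒo/, /ʒ/ → /ʒo/.

xoʒodəzɔʔmɔtʒo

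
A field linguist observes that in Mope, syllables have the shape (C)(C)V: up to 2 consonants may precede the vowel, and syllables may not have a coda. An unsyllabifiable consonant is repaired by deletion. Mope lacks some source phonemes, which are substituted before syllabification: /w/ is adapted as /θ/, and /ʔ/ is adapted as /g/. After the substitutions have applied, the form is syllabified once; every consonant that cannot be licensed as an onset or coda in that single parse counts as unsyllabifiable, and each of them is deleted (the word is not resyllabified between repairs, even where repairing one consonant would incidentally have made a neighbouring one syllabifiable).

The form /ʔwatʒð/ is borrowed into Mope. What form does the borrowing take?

Substitution: /ʔ/ → /g/, /w/ → /θ/, giving /gθatʒð/.
The consonants /t/, /ʒ/, /ð/ cannot be parsed into a legal (C)(C)V syllable (no codas are permitted; onsets may contain at most 2 consonants).
Deleting the stranded consonants removes /t/, /ʒ/, /ð/.

gθa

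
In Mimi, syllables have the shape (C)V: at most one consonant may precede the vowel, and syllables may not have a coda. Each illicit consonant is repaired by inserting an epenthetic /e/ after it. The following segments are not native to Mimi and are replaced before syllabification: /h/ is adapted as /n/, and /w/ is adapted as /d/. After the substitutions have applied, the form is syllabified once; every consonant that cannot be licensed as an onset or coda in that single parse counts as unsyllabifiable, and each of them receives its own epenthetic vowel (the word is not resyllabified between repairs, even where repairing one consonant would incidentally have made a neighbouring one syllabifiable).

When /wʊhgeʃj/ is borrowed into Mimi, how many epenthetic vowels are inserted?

After substitution the input is /dʊngeʃj/.
The unsyllabifiable consonants are /n/, /ʃ/, /j/; each receives one epenthetic vowel.

3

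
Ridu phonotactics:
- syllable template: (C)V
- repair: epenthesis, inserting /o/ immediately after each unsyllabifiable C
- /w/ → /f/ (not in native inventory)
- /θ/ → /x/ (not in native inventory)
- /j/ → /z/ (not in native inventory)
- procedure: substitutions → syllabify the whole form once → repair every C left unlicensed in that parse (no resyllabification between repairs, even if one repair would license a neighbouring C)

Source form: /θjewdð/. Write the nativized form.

xozefodoðo

Substitution: /θ/ → /x/, /j/ → /z/, /w/ → /f/, giving /xzefdð/.
Under (C)V, the unsyllabifiable consonants are /x/, /f/, /d/, /ð/ (no codas are permitted; onsets are limited to one consonant).
Inserting the epenthetic vowel yields /x/ → /xo/, /f/ → /fo/, /d/ → /do/, /ð/ → /ðo/.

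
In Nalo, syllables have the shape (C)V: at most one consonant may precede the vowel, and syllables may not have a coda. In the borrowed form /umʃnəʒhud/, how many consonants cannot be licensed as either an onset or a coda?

Under (C)V, the unsyllabifiable consonants are /m/, /ʃ/, /ʒ/, /d/ (no codas are permitted; onsets are limited to one consonant).

4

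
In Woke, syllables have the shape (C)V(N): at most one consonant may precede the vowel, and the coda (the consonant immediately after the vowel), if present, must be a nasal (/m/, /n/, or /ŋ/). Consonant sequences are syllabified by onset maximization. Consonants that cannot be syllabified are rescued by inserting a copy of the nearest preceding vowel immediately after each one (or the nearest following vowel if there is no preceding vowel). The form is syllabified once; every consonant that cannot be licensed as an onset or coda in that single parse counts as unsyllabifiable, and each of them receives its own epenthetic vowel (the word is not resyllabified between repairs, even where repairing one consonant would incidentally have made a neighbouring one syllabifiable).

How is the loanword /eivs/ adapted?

eivisi

Under (C)V(N), the unsyllabifiable consonants are /v/, /s/ (only a nasal (/m/, /n/, or /ŋ/) is licensed in coda position; onsets are limited to one consonant).
Each unlicensed consonant becomes the onset of a new syllable: /v/ → /vi/, /s/ → /si/.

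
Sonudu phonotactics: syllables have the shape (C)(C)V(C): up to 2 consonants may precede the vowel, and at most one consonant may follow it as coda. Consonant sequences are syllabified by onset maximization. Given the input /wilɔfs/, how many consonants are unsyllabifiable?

The consonants /s/ cannot be parsed into a legal (C)(C)V(C) syllable (at most one coda consonant is licensed; onsets may contain at most 2 consonants).

1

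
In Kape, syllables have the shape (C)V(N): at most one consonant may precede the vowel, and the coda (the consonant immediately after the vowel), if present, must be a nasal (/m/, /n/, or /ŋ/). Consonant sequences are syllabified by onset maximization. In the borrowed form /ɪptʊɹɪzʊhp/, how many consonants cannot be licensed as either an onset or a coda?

Under (C)V(N), the unsyllabifiable consonants are /p/, /h/, /p/ (only a nasal (/m/, /n/, or /ŋ/) is licensed in coda position; onsets are limited to one consonant).

3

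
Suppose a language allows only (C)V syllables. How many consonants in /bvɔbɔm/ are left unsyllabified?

2

Syllabifying with onset maximization leaves /b/, /m/ stranded (no codas are permitted; onsets are limited to one consonant).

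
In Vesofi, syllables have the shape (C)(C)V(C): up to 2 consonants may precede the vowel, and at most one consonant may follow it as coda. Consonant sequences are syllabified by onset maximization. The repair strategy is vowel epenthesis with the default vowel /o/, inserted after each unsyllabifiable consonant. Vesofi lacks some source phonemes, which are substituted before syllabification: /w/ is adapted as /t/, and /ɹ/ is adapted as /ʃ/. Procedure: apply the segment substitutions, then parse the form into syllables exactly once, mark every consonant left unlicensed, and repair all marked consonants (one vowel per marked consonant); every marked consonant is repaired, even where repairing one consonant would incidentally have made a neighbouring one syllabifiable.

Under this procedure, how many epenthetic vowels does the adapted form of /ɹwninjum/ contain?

1

After substitution the input is /ʃtninjum/.
The unsyllabifiable consonants are /ʃ/; each receives one epenthetic vowel.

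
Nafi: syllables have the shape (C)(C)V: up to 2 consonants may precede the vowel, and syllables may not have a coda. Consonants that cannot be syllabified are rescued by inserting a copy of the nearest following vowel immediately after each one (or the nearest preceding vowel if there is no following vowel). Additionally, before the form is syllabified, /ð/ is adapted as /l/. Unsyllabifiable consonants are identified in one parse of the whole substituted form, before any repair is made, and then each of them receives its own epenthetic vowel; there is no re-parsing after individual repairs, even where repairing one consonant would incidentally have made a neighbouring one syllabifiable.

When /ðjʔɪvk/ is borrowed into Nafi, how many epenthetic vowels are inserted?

After substitution the input is /ljʔɪvk/.
The unsyllabifiable consonants are /l/, /v/, /k/; each receives one epenthetic vowel.

3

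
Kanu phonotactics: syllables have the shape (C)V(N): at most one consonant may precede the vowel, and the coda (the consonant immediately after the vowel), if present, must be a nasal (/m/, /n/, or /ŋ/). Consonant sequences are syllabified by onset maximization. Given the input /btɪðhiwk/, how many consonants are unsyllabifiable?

4

Syllabifying with onset maximization leaves /b/, /ð/, /w/, /k/ stranded (only a nasal (/m/, /n/, or /ŋ/) is licensed in coda position; onsets are limited to one consonant).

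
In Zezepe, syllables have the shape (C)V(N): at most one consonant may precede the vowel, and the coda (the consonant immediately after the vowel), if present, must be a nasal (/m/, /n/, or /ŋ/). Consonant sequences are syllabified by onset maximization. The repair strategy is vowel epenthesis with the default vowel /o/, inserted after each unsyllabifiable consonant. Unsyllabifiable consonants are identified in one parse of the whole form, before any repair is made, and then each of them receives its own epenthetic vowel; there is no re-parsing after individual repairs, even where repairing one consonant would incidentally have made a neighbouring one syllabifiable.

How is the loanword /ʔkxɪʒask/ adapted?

Syllabifying with onset maximization leaves /ʔ/, /k/, /s/, /k/ stranded (only a nasal (/m/, /n/, or /ŋ/) is licensed in coda position; onsets are limited to one consonant).
Inserting the epenthetic vowel yields /ʔ/ → /ʔo/, /k/ → /ko/, /s/ → /so/, /k/ → /ko/.

ʔokoxɪʒasoko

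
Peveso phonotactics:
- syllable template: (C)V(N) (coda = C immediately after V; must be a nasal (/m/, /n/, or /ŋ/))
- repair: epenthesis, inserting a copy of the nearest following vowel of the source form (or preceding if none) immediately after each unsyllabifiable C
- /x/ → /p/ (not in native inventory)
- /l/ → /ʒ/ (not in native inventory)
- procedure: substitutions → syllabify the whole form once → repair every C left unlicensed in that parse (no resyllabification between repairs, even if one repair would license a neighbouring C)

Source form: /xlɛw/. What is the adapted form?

pɛʒɛwɛ

Substitution: /x/ → /p/, /l/ → /ʒ/, giving /pʒɛw/.
The consonants /p/, /w/ cannot be parsed into a legal (C)V(N) syllable (only a nasal (/m/, /n/, or /ŋ/) is licensed in coda position; onsets are limited to one consonant).
Inserting the epenthetic vowel yields /p/ → /pɛ/, /w/ → /wɛ/.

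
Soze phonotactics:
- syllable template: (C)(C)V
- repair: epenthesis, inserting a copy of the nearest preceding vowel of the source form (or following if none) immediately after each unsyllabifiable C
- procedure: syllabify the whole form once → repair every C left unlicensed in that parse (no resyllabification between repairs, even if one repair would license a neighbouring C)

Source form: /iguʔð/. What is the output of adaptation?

Under (C)(C)V, the unsyllabifiable consonants are /ʔ/, /ð/ (no codas are permitted; onsets may contain at most 2 consonants).
Epenthesis after each stranded consonant: /ʔ/ → /ʔu/, /ð/ → /ðu/.

iguʔuðu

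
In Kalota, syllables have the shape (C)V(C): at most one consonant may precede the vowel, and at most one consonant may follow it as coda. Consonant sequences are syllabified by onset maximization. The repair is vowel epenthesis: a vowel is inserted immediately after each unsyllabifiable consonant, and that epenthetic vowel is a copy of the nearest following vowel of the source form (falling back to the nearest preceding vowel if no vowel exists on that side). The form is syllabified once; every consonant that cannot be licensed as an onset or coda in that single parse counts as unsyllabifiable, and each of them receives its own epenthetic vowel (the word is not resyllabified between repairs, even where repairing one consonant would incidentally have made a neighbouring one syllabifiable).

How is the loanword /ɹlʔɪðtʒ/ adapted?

ɹɪlɪʔɪðtɪʒɪ

Under (C)V(C), the unsyllabifiable consonants are /ɹ/, /l/, /t/, /ʒ/ (at most one coda consonant is licensed; onsets are limited to one consonant).
Each unlicensed consonant becomes the onset of a new syllable: /ɹ/ → /ɹɪ/, /l/ → /lɪ/, /t/ → /tɪ/, /ʒ/ → /ʒɪ/.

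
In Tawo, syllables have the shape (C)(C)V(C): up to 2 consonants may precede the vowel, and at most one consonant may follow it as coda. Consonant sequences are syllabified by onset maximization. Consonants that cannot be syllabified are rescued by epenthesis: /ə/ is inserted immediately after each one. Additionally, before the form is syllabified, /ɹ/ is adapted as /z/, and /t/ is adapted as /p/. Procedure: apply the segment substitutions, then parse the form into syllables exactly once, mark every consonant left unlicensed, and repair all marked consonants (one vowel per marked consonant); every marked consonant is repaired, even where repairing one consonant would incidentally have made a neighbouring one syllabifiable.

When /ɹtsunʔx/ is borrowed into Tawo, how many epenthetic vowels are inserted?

After substitution the input is /zpsunʔx/.
The unsyllabifiable consonants are /z/, /ʔ/, /x/; each receives one epenthetic vowel.

3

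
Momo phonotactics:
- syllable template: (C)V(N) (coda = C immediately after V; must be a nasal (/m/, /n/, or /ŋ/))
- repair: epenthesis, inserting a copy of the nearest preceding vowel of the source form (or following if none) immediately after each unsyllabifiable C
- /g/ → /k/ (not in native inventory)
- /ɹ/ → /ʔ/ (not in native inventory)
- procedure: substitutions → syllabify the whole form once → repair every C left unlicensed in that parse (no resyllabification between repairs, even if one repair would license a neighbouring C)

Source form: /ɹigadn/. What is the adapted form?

Substitution: /ɹ/ → /ʔ/, /g/ → /k/, giving /ʔikadn/.
The consonants /d/, /n/ cannot be parsed into a legal (C)V(N) syllable (only a nasal (/m/, /n/, or /ŋ/) is licensed in coda position; onsets are limited to one consonant).
Inserting the epenthetic vowel yields /d/ → /da/, /n/ → /na/.

ʔikadana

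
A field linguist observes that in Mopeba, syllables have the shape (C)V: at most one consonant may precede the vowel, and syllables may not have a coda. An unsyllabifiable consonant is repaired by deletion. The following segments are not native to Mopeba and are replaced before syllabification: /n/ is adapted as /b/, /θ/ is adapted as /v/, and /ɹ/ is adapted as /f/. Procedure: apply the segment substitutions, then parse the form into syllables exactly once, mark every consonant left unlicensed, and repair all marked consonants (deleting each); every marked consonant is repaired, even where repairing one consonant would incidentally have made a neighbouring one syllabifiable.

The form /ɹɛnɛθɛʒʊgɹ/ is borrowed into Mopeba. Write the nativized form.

Substitution: /ɹ/ → /f/, /n/ → /b/, /θ/ → /v/, giving /fɛbɛvɛʒʊgf/.
Syllabifying with onset maximization leaves /g/, /f/ stranded (no codas are permitted; onsets are limited to one consonant).
Deletion applies to /g/, /f/.

fɛbɛvɛʒʊ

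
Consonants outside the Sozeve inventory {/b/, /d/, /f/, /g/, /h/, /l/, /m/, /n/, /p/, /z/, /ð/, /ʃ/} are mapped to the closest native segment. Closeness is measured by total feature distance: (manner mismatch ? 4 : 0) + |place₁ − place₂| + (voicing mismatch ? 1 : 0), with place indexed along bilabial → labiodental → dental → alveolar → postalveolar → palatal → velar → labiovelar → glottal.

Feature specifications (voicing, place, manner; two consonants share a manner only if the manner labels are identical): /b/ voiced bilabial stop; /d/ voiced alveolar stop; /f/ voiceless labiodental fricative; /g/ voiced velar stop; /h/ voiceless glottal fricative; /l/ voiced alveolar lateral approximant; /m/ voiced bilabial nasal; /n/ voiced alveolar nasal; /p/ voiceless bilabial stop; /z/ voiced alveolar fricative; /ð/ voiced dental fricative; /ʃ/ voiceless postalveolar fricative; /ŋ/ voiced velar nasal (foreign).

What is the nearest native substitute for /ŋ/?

/n/ is closest: same manner (nasal), place distance 3 (velar→alveolar), same voicing; total 3. Next closest is /g/ at distance 4.

n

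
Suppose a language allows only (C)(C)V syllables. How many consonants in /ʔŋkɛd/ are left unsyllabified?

Under (C)(C)V, the unsyllabifiable consonants are /ʔ/, /d/ (no codas are permitted; onsets may contain at most 2 consonants).

2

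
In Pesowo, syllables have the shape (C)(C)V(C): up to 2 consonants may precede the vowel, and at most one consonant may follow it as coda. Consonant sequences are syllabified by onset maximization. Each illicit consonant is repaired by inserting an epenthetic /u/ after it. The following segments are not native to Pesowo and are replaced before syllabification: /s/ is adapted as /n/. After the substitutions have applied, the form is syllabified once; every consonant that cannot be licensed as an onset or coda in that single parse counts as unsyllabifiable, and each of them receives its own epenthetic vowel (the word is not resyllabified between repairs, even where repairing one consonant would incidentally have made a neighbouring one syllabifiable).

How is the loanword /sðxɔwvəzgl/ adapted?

nuðxɔwvəzgulu

Substitution: /s/ → /n/, giving /nðxɔwvəzgl/.
Syllabifying with onset maximization leaves /n/, /g/, /l/ stranded (at most one coda consonant is licensed; onsets may contain at most 2 consonants).
Inserting the epenthetic vowel yields /n/ → /nu/, /g/ → /gu/, /l/ → /lu/.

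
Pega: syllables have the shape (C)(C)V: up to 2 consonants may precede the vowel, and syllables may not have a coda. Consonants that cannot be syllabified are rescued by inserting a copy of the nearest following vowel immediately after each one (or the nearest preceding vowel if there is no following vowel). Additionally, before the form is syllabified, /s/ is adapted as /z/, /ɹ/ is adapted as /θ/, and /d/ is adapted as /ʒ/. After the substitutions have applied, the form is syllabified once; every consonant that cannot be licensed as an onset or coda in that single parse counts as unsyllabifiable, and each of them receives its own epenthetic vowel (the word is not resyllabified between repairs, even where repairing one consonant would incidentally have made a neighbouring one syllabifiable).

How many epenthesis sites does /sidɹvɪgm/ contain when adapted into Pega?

3

After substitution the input is /ziʒθvɪgm/.
The unsyllabifiable consonants are /ʒ/, /g/, /m/; each receives one epenthetic vowel.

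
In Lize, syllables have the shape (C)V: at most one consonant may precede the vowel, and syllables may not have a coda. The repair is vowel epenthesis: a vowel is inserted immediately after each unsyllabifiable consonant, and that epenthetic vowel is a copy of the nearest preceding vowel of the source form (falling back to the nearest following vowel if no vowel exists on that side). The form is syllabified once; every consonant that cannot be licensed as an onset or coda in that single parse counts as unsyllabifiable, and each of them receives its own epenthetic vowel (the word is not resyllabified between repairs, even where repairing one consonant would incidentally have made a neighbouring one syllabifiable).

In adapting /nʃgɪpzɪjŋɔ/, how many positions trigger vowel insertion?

4

The unsyllabifiable consonants are /n/, /ʃ/, /p/, /j/; each receives one epenthetic vowel.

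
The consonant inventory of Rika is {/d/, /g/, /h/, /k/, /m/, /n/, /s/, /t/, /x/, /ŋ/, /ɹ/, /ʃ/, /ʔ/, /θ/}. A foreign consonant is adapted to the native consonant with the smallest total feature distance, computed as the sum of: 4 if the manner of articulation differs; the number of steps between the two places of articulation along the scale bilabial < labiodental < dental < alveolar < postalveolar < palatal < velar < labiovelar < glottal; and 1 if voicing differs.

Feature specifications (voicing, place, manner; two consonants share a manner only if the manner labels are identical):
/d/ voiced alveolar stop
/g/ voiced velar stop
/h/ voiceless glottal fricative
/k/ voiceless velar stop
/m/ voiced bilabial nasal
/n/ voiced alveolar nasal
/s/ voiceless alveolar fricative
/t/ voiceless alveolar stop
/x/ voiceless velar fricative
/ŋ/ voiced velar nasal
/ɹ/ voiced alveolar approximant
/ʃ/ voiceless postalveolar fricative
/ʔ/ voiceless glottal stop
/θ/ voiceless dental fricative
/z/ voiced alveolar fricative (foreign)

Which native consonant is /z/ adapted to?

/s/ is closest: same manner (fricative), place distance 0 (alveolar→alveolar), voicing differs (+1); total 1. Next closest is /ʃ/ at distance 2.

s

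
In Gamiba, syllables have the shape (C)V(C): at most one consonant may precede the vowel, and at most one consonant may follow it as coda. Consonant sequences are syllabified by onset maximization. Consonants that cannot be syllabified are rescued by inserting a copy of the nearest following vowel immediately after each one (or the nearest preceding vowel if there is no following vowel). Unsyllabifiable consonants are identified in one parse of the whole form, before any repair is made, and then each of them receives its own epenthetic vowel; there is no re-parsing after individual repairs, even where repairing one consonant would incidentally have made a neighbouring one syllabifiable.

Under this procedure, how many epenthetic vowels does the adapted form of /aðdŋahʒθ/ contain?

The unsyllabifiable consonants are /d/, /ʒ/, /θ/; each receives one epenthetic vowel.

3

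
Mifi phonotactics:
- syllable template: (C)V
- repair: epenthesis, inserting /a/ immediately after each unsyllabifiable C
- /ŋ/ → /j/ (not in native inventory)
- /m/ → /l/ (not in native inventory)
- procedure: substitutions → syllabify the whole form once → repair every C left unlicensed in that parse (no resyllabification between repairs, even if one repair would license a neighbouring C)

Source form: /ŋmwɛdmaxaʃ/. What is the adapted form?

jalawɛdalaxaʃa

Substitution: /ŋ/ → /j/, /m/ → /l/, giving /jlwɛdlaxaʃ/.
The consonants /j/, /l/, /d/, /ʃ/ cannot be parsed into a legal (C)V syllable (no codas are permitted; onsets are limited to one consonant).
Each unlicensed consonant becomes the onset of a new syllable: /j/ → /ja/, /l/ → /la/, /d/ → /da/, /ʃ/ → /ʃa/.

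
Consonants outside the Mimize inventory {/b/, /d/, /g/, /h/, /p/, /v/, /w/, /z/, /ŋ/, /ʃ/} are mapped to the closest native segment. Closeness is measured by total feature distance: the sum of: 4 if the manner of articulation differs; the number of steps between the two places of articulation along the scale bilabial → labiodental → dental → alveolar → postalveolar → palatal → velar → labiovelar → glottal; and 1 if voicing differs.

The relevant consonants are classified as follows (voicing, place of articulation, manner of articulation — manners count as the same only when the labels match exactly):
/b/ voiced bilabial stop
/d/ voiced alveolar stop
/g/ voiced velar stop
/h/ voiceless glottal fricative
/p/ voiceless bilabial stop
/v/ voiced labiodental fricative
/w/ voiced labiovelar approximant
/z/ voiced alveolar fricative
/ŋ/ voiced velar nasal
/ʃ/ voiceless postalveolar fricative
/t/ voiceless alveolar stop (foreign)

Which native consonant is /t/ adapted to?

d

/d/ is closest: same manner (stop), place distance 0 (alveolar→alveolar), voicing differs (+1); total 1. Next closest is /p/ at distance 3.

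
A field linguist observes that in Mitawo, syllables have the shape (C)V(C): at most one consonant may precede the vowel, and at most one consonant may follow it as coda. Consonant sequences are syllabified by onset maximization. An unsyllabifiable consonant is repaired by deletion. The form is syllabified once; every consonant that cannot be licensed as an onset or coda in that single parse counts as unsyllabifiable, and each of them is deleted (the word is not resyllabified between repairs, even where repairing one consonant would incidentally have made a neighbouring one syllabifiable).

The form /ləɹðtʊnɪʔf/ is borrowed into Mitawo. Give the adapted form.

ləɹtʊnɪʔ

The consonants /ð/, /f/ cannot be parsed into a legal (C)V(C) syllable (at most one coda consonant is licensed; onsets are limited to one consonant).
Each unlicensed consonant is deleted: /ð/, /f/.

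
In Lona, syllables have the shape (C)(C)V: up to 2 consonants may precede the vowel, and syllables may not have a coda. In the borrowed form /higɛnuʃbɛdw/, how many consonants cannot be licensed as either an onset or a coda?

The consonants /d/, /w/ cannot be parsed into a legal (C)(C)V syllable (no codas are permitted; onsets may contain at most 2 consonants).

2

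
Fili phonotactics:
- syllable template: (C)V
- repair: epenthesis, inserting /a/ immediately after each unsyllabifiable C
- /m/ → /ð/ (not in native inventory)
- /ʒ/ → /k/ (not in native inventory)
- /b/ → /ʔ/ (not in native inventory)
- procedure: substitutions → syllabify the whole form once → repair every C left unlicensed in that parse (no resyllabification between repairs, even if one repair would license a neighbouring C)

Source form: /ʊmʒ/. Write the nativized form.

ʊðaka

Substitution: /m/ → /ð/, /ʒ/ → /k/, giving /ʊðk/.
The consonants /ð/, /k/ cannot be parsed into a legal (C)V syllable (no codas are permitted; onsets are limited to one consonant).
Inserting the epenthetic vowel yields /ð/ → /ða/, /k/ → /ka/.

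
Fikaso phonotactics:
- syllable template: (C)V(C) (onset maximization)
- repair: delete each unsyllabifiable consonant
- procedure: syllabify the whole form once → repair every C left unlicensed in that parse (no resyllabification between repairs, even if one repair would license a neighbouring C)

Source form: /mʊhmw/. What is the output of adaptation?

mʊh

The consonants /m/, /w/ cannot be parsed into a legal (C)V(C) syllable (at most one coda consonant is licensed; onsets are limited to one consonant).
Deletion applies to /m/, /w/.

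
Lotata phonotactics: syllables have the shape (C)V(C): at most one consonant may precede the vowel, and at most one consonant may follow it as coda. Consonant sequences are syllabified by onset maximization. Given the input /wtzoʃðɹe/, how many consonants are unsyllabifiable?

Under (C)V(C), the unsyllabifiable consonants are /w/, /t/, /ð/ (at most one coda consonant is licensed; onsets are limited to one consonant).

3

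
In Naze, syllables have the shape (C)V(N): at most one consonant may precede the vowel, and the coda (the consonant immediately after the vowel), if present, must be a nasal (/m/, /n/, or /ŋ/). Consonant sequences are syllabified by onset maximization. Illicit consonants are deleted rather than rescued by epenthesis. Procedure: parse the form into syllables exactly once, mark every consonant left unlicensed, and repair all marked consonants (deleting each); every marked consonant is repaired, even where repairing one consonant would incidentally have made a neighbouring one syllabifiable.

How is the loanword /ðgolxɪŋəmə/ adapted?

goxɪŋəmə

Under (C)V(N), the unsyllabifiable consonants are /ð/, /l/ (only a nasal (/m/, /n/, or /ŋ/) is licensed in coda position; onsets are limited to one consonant).
Deletion applies to /ð/, /l/.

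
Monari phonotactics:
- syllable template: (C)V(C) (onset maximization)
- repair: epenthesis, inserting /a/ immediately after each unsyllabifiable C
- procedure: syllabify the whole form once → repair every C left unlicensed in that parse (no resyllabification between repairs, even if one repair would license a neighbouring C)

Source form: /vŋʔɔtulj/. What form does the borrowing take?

vaŋaʔɔtulja

Syllabifying with onset maximization leaves /v/, /ŋ/, /j/ stranded (at most one coda consonant is licensed; onsets are limited to one consonant).
Inserting the epenthetic vowel yields /v/ → /va/, /ŋ/ → /ŋa/, /j/ → /ja/.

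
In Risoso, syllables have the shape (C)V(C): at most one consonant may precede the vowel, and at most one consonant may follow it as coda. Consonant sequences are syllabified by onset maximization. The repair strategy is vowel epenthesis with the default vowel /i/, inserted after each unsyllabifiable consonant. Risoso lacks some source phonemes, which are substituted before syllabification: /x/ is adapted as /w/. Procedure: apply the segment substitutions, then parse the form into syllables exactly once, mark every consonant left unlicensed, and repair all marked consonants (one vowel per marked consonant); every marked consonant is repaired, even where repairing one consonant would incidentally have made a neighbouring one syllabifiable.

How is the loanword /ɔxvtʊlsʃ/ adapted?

Substitution: /x/ → /w/, giving /ɔwvtʊlsʃ/.
Syllabifying with onset maximization leaves /v/, /s/, /ʃ/ stranded (at most one coda consonant is licensed; onsets are limited to one consonant).
Each unlicensed consonant becomes the onset of a new syllable: /v/ → /vi/, /s/ → /si/, /ʃ/ → /ʃi/.

ɔwvitʊlsiʃi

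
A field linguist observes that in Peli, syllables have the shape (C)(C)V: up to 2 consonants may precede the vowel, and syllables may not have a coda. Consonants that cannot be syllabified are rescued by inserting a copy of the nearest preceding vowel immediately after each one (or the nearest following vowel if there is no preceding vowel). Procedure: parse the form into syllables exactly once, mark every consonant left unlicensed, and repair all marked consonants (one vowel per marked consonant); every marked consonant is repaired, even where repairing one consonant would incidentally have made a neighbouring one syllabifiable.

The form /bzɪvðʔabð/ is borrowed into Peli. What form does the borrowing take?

Syllabifying with onset maximization leaves /v/, /b/, /ð/ stranded (no codas are permitted; onsets may contain at most 2 consonants).
Each unlicensed consonant becomes the onset of a new syllable: /v/ → /vɪ/, /b/ → /ba/, /ð/ → /ða/.

bzɪvɪðʔabaða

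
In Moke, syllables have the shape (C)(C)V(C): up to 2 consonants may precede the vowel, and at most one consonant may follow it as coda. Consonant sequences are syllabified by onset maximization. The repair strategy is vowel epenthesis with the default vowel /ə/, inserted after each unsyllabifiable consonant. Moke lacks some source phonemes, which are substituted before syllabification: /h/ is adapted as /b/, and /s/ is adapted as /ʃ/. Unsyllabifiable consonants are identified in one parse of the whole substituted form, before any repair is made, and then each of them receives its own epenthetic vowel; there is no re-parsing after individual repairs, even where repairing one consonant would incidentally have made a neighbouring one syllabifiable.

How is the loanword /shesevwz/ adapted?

ʃbeʃevwəzə

Substitution: /s/ → /ʃ/, /h/ → /b/, giving /ʃbeʃevwz/.
The consonants /w/, /z/ cannot be parsed into a legal (C)(C)V(C) syllable (at most one coda consonant is licensed; onsets may contain at most 2 consonants).
Inserting the epenthetic vowel yields /w/ → /wə/, /z/ → /zə/.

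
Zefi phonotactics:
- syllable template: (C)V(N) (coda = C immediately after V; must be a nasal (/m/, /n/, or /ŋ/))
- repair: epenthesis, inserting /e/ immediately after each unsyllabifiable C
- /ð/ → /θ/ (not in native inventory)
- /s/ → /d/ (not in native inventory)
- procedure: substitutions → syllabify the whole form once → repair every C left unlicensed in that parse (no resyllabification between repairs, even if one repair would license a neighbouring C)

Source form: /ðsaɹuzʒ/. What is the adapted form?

Substitution: /ð/ → /θ/, /s/ → /d/, giving /θdaɹuzʒ/.
The consonants /θ/, /z/, /ʒ/ cannot be parsed into a legal (C)V(N) syllable (only a nasal (/m/, /n/, or /ŋ/) is licensed in coda position; onsets are limited to one consonant).
Each unlicensed consonant becomes the onset of a new syllable: /θ/ → /θe/, /z/ → /ze/, /ʒ/ → /ʒe/.

θedaɹuzeʒe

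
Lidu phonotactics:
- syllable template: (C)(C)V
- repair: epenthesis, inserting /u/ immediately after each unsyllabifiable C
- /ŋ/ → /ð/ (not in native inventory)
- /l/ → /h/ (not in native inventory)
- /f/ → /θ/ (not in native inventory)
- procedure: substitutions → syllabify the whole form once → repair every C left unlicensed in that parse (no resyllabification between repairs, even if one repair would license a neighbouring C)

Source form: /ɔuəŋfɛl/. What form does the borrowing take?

ɔuəðθɛhu

Substitution: /ŋ/ → /ð/, /f/ → /θ/, /l/ → /h/, giving /ɔuəðθɛh/.
Syllabifying with onset maximization leaves /h/ stranded (no codas are permitted; onsets may contain at most 2 consonants).
Epenthesis after each stranded consonant: /h/ → /hu/.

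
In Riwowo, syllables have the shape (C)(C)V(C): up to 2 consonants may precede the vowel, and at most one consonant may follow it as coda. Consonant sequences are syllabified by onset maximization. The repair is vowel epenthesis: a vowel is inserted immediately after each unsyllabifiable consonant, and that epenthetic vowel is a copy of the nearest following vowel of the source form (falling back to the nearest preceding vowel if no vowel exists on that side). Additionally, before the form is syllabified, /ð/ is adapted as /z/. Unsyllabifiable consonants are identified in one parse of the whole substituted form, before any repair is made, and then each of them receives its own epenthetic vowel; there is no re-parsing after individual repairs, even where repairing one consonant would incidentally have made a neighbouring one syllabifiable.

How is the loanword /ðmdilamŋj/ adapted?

zimdilamŋaja

Substitution: /ð/ → /z/, giving /zmdilamŋj/.
The consonants /z/, /ŋ/, /j/ cannot be parsed into a legal (C)(C)V(C) syllable (at most one coda consonant is licensed; onsets may contain at most 2 consonants).
Each unlicensed consonant becomes the onset of a new syllable: /z/ → /zi/, /ŋ/ → /ŋa/, /j/ → /ja/.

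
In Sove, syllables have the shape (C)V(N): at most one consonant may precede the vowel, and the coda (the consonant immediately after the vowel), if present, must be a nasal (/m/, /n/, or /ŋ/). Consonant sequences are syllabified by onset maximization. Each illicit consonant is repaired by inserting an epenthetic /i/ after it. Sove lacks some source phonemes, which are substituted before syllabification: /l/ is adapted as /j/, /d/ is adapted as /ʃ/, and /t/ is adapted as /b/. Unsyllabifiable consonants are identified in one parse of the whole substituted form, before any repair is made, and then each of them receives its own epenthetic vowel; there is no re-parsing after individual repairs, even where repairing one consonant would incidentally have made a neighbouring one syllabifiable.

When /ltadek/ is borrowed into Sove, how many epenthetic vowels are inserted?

After substitution the input is /jbaʃek/.
The unsyllabifiable consonants are /j/, /k/; each receives one epenthetic vowel.

2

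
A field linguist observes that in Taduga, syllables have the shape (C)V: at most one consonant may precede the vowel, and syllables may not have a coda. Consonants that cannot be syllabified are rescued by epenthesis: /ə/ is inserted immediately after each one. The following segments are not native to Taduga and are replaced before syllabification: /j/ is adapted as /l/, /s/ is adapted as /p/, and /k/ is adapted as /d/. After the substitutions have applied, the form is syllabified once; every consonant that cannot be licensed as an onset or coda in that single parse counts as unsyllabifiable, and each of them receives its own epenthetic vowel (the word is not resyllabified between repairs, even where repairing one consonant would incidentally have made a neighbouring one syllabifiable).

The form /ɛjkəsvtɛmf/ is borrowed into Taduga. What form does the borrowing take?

ɛlədəpəvətɛməfə

Substitution: /j/ → /l/, /k/ → /d/, /s/ → /p/, giving /ɛldəpvtɛmf/.
The consonants /l/, /p/, /v/, /m/, /f/ cannot be parsed into a legal (C)V syllable (no codas are permitted; onsets are limited to one consonant).
Each unlicensed consonant becomes the onset of a new syllable: /l/ → /lə/, /p/ → /pə/, /v/ → /və/, /m/ → /mə/, /f/ → /fə/.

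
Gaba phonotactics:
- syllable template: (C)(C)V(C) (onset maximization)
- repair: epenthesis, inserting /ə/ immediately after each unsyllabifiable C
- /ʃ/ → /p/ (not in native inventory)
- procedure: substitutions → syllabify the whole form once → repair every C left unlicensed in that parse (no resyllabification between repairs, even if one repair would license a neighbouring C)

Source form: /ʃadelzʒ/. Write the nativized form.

Substitution: /ʃ/ → /p/, giving /padelzʒ/.
Syllabifying with onset maximization leaves /z/, /ʒ/ stranded (at most one coda consonant is licensed; onsets may contain at most 2 consonants).
Epenthesis after each stranded consonant: /z/ → /zə/, /ʒ/ → /ʒə/.

padelzəʒə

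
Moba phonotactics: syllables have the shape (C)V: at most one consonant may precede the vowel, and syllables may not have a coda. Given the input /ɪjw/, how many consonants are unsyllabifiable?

Under (C)V, the unsyllabifiable consonants are /j/, /w/ (no codas are permitted; onsets are limited to one consonant).

2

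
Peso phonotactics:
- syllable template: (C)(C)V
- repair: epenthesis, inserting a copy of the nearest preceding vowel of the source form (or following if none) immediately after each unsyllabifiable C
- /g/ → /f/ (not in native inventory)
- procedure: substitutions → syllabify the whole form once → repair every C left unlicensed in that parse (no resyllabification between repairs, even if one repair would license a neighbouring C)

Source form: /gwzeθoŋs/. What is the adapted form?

Substitution: /g/ → /f/, giving /fwzeθoŋs/.
The consonants /f/, /ŋ/, /s/ cannot be parsed into a legal (C)(C)V syllable (no codas are permitted; onsets may contain at most 2 consonants).
Epenthesis after each stranded consonant: /f/ → /fe/, /ŋ/ → /ŋo/, /s/ → /so/.

fewzeθoŋoso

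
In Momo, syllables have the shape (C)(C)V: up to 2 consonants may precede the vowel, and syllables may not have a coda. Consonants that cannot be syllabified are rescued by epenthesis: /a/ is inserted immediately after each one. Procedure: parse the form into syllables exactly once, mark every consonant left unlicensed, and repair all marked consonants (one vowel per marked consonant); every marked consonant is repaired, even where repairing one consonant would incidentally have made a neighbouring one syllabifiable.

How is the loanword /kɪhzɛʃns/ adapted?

kɪhzɛʃanasa

The consonants /ʃ/, /n/, /s/ cannot be parsed into a legal (C)(C)V syllable (no codas are permitted; onsets may contain at most 2 consonants).
Inserting the epenthetic vowel yields /ʃ/ → /ʃa/, /n/ → /na/, /s/ → /sa/.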